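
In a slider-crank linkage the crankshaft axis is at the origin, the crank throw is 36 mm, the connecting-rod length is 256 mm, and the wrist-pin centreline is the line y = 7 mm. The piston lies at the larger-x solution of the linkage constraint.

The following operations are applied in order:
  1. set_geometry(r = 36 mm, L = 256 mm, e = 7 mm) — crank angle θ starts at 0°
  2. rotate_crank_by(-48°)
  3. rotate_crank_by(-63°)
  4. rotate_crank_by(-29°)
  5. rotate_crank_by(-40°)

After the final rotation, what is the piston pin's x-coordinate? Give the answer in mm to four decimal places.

set_geometry: r = 36 mm, L = 256 mm, e = 7 mm; θ ← 0°
rotate_crank_by(-48°): θ ← 0° -48° = -48°
rotate_crank_by(-63°): θ ← -48° -63° = -111°
rotate_crank_by(-29°): θ ← -111° -29° = -140°
rotate_crank_by(-40°): θ ← -140° -40° = -180°
crank pin P = (r cos θ, r sin θ) = (-36.000000, -0.000000)
h = r sin θ − e = -0.000000 − 7 = -7.000000
x = r cos θ + √(L² − h²) = -36.000000 + √(65536.0 − 49.0000) = -36.000000 + 255.904279 = 219.904279

219.9043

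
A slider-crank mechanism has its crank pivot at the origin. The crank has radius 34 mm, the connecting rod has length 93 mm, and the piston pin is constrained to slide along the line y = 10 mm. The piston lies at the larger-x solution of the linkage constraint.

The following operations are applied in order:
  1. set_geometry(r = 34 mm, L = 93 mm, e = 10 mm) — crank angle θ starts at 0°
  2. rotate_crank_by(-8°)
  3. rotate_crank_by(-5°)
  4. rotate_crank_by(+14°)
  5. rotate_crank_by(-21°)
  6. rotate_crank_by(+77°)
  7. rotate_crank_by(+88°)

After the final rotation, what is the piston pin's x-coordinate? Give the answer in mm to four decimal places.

set_geometry: r = 34 mm, L = 93 mm, e = 10 mm; θ ← 0°
rotate_crank_by(-8°): θ ← 0° -8° = -8°
rotate_crank_by(-5°): θ ← -8° -5° = -13°
rotate_crank_by(+14°): θ ← -13° +14° = 1°
rotate_crank_by(-21°): θ ← 1° -21° = -20°
rotate_crank_by(+77°): θ ← -20° +77° = 57°
rotate_crank_by(+88°): θ ← 57° +88° = 145°
crank pin P = (r cos θ, r sin θ) = (-27.851170, 19.501599)
h = r sin θ − e = 19.501599 − 10 = 9.501599
x = r cos θ + √(L² − h²) = -27.851170 + √(8649.0 − 90.2804) = -27.851170 + 92.513348 = 64.662179

64.6622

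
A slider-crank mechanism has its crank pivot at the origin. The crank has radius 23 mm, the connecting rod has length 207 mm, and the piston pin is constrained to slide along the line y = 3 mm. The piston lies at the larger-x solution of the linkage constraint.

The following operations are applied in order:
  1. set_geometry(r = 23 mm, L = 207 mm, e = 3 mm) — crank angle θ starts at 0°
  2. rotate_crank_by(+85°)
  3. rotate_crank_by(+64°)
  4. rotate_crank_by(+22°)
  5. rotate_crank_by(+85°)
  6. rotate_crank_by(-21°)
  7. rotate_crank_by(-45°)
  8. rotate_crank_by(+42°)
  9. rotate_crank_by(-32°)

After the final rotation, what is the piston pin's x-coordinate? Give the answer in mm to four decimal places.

185.1017

set_geometry: r = 23 mm, L = 207 mm, e = 3 mm; θ ← 0°
rotate_crank_by(+85°): θ ← 0° +85° = 85°
rotate_crank_by(+64°): θ ← 85° +64° = 149°
rotate_crank_by(+22°): θ ← 149° +22° = 171°
rotate_crank_by(+85°): θ ← 171° +85° = 256°
rotate_crank_by(-21°): θ ← 256° -21° = 235°
rotate_crank_by(-45°): θ ← 235° -45° = 190°
rotate_crank_by(+42°): θ ← 190° +42° = 232°
rotate_crank_by(-32°): θ ← 232° -32° = 200°
crank pin P = (r cos θ, r sin θ) = (-21.612930, -7.866463)
h = r sin θ − e = -7.866463 − 3 = -10.866463
x = r cos θ + √(L² − h²) = -21.612930 + √(42849.0 − 118.0800) = -21.612930 + 206.714586 = 185.101656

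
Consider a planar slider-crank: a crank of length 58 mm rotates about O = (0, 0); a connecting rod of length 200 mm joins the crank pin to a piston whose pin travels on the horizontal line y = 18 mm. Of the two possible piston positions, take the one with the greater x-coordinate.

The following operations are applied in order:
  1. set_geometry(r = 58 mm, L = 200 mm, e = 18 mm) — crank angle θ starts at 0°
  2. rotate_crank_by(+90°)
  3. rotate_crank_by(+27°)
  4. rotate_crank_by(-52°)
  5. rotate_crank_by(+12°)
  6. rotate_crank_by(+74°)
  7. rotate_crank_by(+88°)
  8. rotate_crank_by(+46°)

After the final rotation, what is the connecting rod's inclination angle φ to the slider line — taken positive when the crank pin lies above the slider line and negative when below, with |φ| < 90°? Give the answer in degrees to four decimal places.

-21.7229

set_geometry: r = 58 mm, L = 200 mm, e = 18 mm; θ ← 0°
rotate_crank_by(+90°): θ ← 0° +90° = 90°
rotate_crank_by(+27°): θ ← 90° +27° = 117°
rotate_crank_by(-52°): θ ← 117° -52° = 65°
rotate_crank_by(+12°): θ ← 65° +12° = 77°
rotate_crank_by(+74°): θ ← 77° +74° = 151°
rotate_crank_by(+88°): θ ← 151° +88° = 239°
rotate_crank_by(+46°): θ ← 239° +46° = 285°
crank pin P = (r cos θ, r sin θ) = (15.011505, -56.023698)
h = r sin θ − e = -56.023698 − 18 = -74.023698
sin φ = h / L = -74.023698 / 200 = -0.37011849
φ = arcsin(-0.37011849) = -21.722925°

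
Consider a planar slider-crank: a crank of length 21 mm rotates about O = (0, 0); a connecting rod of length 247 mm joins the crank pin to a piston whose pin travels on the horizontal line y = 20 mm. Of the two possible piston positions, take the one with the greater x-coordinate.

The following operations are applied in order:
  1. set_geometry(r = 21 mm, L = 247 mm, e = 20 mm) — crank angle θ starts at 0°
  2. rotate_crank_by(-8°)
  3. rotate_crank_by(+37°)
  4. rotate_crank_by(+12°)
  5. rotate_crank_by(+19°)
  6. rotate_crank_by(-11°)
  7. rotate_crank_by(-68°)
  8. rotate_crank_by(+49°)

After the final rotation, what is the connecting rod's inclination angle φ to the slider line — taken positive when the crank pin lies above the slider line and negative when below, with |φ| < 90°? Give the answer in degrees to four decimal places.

set_geometry: r = 21 mm, L = 247 mm, e = 20 mm; θ ← 0°
rotate_crank_by(-8°): θ ← 0° -8° = -8°
rotate_crank_by(+37°): θ ← -8° +37° = 29°
rotate_crank_by(+12°): θ ← 29° +12° = 41°
rotate_crank_by(+19°): θ ← 41° +19° = 60°
rotate_crank_by(-11°): θ ← 60° -11° = 49°
rotate_crank_by(-68°): θ ← 49° -68° = -19°
rotate_crank_by(+49°): θ ← -19° +49° = 30°
crank pin P = (r cos θ, r sin θ) = (18.186533, 10.500000)
h = r sin θ − e = 10.500000 − 20 = -9.500000
sin φ = h / L = -9.500000 / 247 = -0.03846154
φ = arcsin(-0.03846154) = -2.204228°

-2.2042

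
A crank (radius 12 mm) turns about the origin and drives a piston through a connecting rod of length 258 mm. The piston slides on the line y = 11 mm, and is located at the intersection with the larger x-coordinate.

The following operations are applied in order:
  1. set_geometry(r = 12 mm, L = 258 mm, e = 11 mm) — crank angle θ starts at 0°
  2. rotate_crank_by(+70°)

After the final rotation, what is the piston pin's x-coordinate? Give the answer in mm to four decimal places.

262.1041

set_geometry: r = 12 mm, L = 258 mm, e = 11 mm; θ ← 0°
rotate_crank_by(+70°): θ ← 0° +70° = 70°
crank pin P = (r cos θ, r sin θ) = (4.104242, 11.276311)
h = r sin θ − e = 11.276311 − 11 = 0.276311
x = r cos θ + √(L² − h²) = 4.104242 + √(66564.0 − 0.0763) = 4.104242 + 257.999852 = 262.104094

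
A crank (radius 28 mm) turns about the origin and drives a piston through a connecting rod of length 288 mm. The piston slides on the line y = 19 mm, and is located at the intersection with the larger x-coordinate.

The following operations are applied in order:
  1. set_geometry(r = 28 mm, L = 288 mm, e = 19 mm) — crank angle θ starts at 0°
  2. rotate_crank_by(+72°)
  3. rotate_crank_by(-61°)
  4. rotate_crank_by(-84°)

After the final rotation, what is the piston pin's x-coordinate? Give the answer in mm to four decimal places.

292.5251

set_geometry: r = 28 mm, L = 288 mm, e = 19 mm; θ ← 0°
rotate_crank_by(+72°): θ ← 0° +72° = 72°
rotate_crank_by(-61°): θ ← 72° -61° = 11°
rotate_crank_by(-84°): θ ← 11° -84° = -73°
crank pin P = (r cos θ, r sin θ) = (8.186408, -26.776533)
h = r sin θ − e = -26.776533 − 19 = -45.776533
x = r cos θ + √(L² − h²) = 8.186408 + √(82944.0 − 2095.4910) = 8.186408 + 284.338722 = 292.525130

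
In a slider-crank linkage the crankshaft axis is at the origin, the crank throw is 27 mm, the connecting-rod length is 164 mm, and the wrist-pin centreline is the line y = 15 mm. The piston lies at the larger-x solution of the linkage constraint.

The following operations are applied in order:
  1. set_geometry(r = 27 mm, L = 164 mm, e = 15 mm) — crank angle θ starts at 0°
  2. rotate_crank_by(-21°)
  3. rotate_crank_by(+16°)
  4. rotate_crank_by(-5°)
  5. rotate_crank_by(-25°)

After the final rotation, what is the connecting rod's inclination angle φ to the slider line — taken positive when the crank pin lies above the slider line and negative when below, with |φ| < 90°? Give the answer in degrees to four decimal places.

-10.7132

set_geometry: r = 27 mm, L = 164 mm, e = 15 mm; θ ← 0°
rotate_crank_by(-21°): θ ← 0° -21° = -21°
rotate_crank_by(+16°): θ ← -21° +16° = -5°
rotate_crank_by(-5°): θ ← -5° -5° = -10°
rotate_crank_by(-25°): θ ← -10° -25° = -35°
crank pin P = (r cos θ, r sin θ) = (22.117105, -15.486564)
h = r sin θ − e = -15.486564 − 15 = -30.486564
sin φ = h / L = -30.486564 / 164 = -0.18589368
φ = arcsin(-0.18589368) = -10.713240°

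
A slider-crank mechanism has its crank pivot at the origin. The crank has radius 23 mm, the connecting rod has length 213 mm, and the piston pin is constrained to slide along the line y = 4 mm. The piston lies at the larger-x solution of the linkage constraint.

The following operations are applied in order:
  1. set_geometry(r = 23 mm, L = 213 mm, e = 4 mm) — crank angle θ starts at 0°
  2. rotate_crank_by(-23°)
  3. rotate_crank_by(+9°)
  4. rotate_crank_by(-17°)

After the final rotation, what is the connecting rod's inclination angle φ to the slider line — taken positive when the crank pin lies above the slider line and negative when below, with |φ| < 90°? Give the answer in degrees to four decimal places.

set_geometry: r = 23 mm, L = 213 mm, e = 4 mm; θ ← 0°
rotate_crank_by(-23°): θ ← 0° -23° = -23°
rotate_crank_by(+9°): θ ← -23° +9° = -14°
rotate_crank_by(-17°): θ ← -14° -17° = -31°
crank pin P = (r cos θ, r sin θ) = (19.714848, -11.845876)
h = r sin θ − e = -11.845876 − 4 = -15.845876
sin φ = h / L = -15.845876 / 213 = -0.07439378
φ = arcsin(-0.07439378) = -4.266391°

-4.2664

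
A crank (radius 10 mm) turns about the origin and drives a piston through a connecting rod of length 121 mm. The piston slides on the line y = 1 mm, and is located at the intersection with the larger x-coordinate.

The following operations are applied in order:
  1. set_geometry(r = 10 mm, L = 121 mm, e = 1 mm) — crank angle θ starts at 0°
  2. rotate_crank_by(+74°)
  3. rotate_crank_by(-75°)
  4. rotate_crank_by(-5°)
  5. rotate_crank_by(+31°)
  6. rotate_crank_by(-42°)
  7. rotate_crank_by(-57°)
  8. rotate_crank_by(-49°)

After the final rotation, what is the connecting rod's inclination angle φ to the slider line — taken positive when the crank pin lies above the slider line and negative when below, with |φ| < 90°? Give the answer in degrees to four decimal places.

-4.4493

set_geometry: r = 10 mm, L = 121 mm, e = 1 mm; θ ← 0°
rotate_crank_by(+74°): θ ← 0° +74° = 74°
rotate_crank_by(-75°): θ ← 74° -75° = -1°
rotate_crank_by(-5°): θ ← -1° -5° = -6°
rotate_crank_by(+31°): θ ← -6° +31° = 25°
rotate_crank_by(-42°): θ ← 25° -42° = -17°
rotate_crank_by(-57°): θ ← -17° -57° = -74°
rotate_crank_by(-49°): θ ← -74° -49° = -123°
crank pin P = (r cos θ, r sin θ) = (-5.446390, -8.386706)
h = r sin θ − e = -8.386706 − 1 = -9.386706
sin φ = h / L = -9.386706 / 121 = -0.07757608
φ = arcsin(-0.07757608) = -4.449252°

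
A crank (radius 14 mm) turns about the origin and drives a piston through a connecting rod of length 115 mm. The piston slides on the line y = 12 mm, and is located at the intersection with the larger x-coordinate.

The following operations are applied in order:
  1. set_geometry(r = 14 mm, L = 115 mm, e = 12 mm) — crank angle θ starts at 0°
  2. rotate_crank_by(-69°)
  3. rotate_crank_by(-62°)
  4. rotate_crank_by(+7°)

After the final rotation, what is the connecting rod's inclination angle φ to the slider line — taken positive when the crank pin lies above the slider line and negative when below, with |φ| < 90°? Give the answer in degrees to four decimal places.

-11.8455

set_geometry: r = 14 mm, L = 115 mm, e = 12 mm; θ ← 0°
rotate_crank_by(-69°): θ ← 0° -69° = -69°
rotate_crank_by(-62°): θ ← -69° -62° = -131°
rotate_crank_by(+7°): θ ← -131° +7° = -124°
crank pin P = (r cos θ, r sin θ) = (-7.828701, -11.606526)
h = r sin θ − e = -11.606526 − 12 = -23.606526
sin φ = h / L = -23.606526 / 115 = -0.20527414
φ = arcsin(-0.20527414) = -11.845547°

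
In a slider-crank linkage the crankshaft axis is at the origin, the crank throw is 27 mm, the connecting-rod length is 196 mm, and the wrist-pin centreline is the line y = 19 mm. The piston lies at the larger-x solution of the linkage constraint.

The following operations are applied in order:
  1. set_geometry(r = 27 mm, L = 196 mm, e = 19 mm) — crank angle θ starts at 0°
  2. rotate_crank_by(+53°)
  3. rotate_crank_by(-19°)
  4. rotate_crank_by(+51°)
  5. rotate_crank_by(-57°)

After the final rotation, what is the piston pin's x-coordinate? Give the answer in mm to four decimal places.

set_geometry: r = 27 mm, L = 196 mm, e = 19 mm; θ ← 0°
rotate_crank_by(+53°): θ ← 0° +53° = 53°
rotate_crank_by(-19°): θ ← 53° -19° = 34°
rotate_crank_by(+51°): θ ← 34° +51° = 85°
rotate_crank_by(-57°): θ ← 85° -57° = 28°
crank pin P = (r cos θ, r sin θ) = (23.839585, 12.675732)
h = r sin θ − e = 12.675732 − 19 = -6.324268
x = r cos θ + √(L² − h²) = 23.839585 + √(38416.0 − 39.9964) = 23.839585 + 195.897942 = 219.737527

219.7375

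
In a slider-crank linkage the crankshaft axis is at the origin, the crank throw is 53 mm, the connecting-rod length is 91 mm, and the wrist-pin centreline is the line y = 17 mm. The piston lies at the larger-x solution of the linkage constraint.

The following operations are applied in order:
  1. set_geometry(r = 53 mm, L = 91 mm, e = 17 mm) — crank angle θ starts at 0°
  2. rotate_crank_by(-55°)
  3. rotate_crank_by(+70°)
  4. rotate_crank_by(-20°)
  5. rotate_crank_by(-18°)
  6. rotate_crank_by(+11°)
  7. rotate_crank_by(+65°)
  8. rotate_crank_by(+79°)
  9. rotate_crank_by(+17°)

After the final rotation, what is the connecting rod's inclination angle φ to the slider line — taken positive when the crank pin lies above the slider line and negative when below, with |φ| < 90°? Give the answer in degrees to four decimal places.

6.4972

set_geometry: r = 53 mm, L = 91 mm, e = 17 mm; θ ← 0°
rotate_crank_by(-55°): θ ← 0° -55° = -55°
rotate_crank_by(+70°): θ ← -55° +70° = 15°
rotate_crank_by(-20°): θ ← 15° -20° = -5°
rotate_crank_by(-18°): θ ← -5° -18° = -23°
rotate_crank_by(+11°): θ ← -23° +11° = -12°
rotate_crank_by(+65°): θ ← -12° +65° = 53°
rotate_crank_by(+79°): θ ← 53° +79° = 132°
rotate_crank_by(+17°): θ ← 132° +17° = 149°
crank pin P = (r cos θ, r sin θ) = (-45.429867, 27.297018)
h = r sin θ − e = 27.297018 − 17 = 10.297018
sin φ = h / L = 10.297018 / 91 = 0.11315404
φ = arcsin(0.11315404) = 6.497165°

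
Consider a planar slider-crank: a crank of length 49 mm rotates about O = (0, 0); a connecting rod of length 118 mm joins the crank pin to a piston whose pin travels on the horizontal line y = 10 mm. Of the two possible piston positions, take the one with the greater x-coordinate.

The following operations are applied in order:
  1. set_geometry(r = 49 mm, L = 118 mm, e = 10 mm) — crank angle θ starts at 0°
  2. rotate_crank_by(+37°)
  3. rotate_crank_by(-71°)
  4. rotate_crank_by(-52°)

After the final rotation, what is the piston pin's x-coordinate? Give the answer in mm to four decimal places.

105.6779

set_geometry: r = 49 mm, L = 118 mm, e = 10 mm; θ ← 0°
rotate_crank_by(+37°): θ ← 0° +37° = 37°
rotate_crank_by(-71°): θ ← 37° -71° = -34°
rotate_crank_by(-52°): θ ← -34° -52° = -86°
crank pin P = (r cos θ, r sin θ) = (3.418067, -48.880638)
h = r sin θ − e = -48.880638 − 10 = -58.880638
x = r cos θ + √(L² − h²) = 3.418067 + √(13924.0 − 3466.9296) = 3.418067 + 102.259818 = 105.677885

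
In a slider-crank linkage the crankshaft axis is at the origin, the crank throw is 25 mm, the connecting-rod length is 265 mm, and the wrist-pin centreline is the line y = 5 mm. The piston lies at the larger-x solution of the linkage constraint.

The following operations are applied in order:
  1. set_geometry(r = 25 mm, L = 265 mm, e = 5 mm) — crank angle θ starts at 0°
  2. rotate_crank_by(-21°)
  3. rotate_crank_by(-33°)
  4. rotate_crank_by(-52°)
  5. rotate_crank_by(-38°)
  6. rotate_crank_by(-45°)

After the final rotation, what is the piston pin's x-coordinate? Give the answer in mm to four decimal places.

240.3056

set_geometry: r = 25 mm, L = 265 mm, e = 5 mm; θ ← 0°
rotate_crank_by(-21°): θ ← 0° -21° = -21°
rotate_crank_by(-33°): θ ← -21° -33° = -54°
rotate_crank_by(-52°): θ ← -54° -52° = -106°
rotate_crank_by(-38°): θ ← -106° -38° = -144°
rotate_crank_by(-45°): θ ← -144° -45° = -189°
crank pin P = (r cos θ, r sin θ) = (-24.692209, 3.910862)
h = r sin θ − e = 3.910862 − 5 = -1.089138
x = r cos θ + √(L² − h²) = -24.692209 + √(70225.0 − 1.1862) = -24.692209 + 264.997762 = 240.305553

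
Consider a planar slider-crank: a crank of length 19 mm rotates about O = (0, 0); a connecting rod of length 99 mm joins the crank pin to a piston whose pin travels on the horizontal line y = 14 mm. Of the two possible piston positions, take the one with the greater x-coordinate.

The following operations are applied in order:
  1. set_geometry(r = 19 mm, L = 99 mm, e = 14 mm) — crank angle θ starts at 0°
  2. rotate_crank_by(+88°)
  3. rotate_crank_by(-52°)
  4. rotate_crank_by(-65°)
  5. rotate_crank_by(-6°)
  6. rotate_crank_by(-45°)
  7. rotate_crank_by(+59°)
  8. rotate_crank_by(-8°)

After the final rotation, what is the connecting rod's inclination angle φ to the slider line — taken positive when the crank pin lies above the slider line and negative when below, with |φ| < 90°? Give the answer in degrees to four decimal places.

-13.5597

set_geometry: r = 19 mm, L = 99 mm, e = 14 mm; θ ← 0°
rotate_crank_by(+88°): θ ← 0° +88° = 88°
rotate_crank_by(-52°): θ ← 88° -52° = 36°
rotate_crank_by(-65°): θ ← 36° -65° = -29°
rotate_crank_by(-6°): θ ← -29° -6° = -35°
rotate_crank_by(-45°): θ ← -35° -45° = -80°
rotate_crank_by(+59°): θ ← -80° +59° = -21°
rotate_crank_by(-8°): θ ← -21° -8° = -29°
crank pin P = (r cos θ, r sin θ) = (16.617774, -9.211383)
h = r sin θ − e = -9.211383 − 14 = -23.211383
sin φ = h / L = -23.211383 / 99 = -0.23445841
φ = arcsin(-0.23445841) = -13.559700°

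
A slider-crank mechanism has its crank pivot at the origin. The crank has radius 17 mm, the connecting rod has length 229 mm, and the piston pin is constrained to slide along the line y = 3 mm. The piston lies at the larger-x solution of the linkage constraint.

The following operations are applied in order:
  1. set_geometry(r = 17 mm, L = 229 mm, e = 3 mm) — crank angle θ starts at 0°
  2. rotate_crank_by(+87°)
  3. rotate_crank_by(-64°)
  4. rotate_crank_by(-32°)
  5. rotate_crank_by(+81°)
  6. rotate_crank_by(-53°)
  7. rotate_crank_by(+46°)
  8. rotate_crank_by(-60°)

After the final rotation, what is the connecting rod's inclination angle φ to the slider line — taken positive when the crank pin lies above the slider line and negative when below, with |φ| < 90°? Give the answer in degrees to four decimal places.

set_geometry: r = 17 mm, L = 229 mm, e = 3 mm; θ ← 0°
rotate_crank_by(+87°): θ ← 0° +87° = 87°
rotate_crank_by(-64°): θ ← 87° -64° = 23°
rotate_crank_by(-32°): θ ← 23° -32° = -9°
rotate_crank_by(+81°): θ ← -9° +81° = 72°
rotate_crank_by(-53°): θ ← 72° -53° = 19°
rotate_crank_by(+46°): θ ← 19° +46° = 65°
rotate_crank_by(-60°): θ ← 65° -60° = 5°
crank pin P = (r cos θ, r sin θ) = (16.935310, 1.481648)
h = r sin θ − e = 1.481648 − 3 = -1.518352
sin φ = h / L = -1.518352 / 229 = -0.00663036
φ = arcsin(-0.00663036) = -0.379894°

-0.3799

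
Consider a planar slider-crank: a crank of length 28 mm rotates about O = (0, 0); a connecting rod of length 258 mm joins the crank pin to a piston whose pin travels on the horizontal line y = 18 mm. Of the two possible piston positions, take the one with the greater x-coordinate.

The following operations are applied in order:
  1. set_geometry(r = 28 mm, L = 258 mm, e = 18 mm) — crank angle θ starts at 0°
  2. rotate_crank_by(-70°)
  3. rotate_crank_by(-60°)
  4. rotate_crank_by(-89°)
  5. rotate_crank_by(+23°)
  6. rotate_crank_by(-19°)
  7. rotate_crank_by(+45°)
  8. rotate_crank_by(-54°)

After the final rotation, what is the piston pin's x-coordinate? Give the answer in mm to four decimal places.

237.8544

set_geometry: r = 28 mm, L = 258 mm, e = 18 mm; θ ← 0°
rotate_crank_by(-70°): θ ← 0° -70° = -70°
rotate_crank_by(-60°): θ ← -70° -60° = -130°
rotate_crank_by(-89°): θ ← -130° -89° = -219°
rotate_crank_by(+23°): θ ← -219° +23° = -196°
rotate_crank_by(-19°): θ ← -196° -19° = -215°
rotate_crank_by(+45°): θ ← -215° +45° = -170°
rotate_crank_by(-54°): θ ← -170° -54° = -224°
crank pin P = (r cos θ, r sin θ) = (-20.141514, 19.450434)
h = r sin θ − e = 19.450434 − 18 = 1.450434
x = r cos θ + √(L² − h²) = -20.141514 + √(66564.0 − 2.1038) = -20.141514 + 257.995923 = 237.854409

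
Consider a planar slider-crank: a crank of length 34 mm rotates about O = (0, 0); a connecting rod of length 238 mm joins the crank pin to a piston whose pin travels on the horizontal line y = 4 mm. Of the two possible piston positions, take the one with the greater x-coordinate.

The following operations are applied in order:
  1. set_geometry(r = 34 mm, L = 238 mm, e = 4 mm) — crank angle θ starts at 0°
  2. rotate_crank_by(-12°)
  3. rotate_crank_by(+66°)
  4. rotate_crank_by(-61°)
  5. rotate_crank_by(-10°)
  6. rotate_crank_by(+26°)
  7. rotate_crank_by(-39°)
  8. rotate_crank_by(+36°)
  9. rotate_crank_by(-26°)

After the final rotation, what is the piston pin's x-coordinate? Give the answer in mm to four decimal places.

269.4359

set_geometry: r = 34 mm, L = 238 mm, e = 4 mm; θ ← 0°
rotate_crank_by(-12°): θ ← 0° -12° = -12°
rotate_crank_by(+66°): θ ← -12° +66° = 54°
rotate_crank_by(-61°): θ ← 54° -61° = -7°
rotate_crank_by(-10°): θ ← -7° -10° = -17°
rotate_crank_by(+26°): θ ← -17° +26° = 9°
rotate_crank_by(-39°): θ ← 9° -39° = -30°
rotate_crank_by(+36°): θ ← -30° +36° = 6°
rotate_crank_by(-26°): θ ← 6° -26° = -20°
crank pin P = (r cos θ, r sin θ) = (31.949549, -11.628685)
h = r sin θ − e = -11.628685 − 4 = -15.628685
x = r cos θ + √(L² − h²) = 31.949549 + √(56644.0 − 244.2558) = 31.949549 + 237.486303 = 269.435852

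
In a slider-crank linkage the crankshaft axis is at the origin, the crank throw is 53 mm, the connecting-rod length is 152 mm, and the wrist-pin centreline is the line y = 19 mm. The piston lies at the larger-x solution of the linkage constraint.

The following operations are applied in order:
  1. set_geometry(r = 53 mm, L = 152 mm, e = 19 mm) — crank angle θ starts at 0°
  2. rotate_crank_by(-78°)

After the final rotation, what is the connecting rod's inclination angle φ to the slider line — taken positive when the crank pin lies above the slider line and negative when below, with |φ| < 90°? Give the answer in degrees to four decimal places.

-27.7791

set_geometry: r = 53 mm, L = 152 mm, e = 19 mm; θ ← 0°
rotate_crank_by(-78°): θ ← 0° -78° = -78°
crank pin P = (r cos θ, r sin θ) = (11.019320, -51.841823)
h = r sin θ − e = -51.841823 − 19 = -70.841823
sin φ = h / L = -70.841823 / 152 = -0.46606462
φ = arcsin(-0.46606462) = -27.779144°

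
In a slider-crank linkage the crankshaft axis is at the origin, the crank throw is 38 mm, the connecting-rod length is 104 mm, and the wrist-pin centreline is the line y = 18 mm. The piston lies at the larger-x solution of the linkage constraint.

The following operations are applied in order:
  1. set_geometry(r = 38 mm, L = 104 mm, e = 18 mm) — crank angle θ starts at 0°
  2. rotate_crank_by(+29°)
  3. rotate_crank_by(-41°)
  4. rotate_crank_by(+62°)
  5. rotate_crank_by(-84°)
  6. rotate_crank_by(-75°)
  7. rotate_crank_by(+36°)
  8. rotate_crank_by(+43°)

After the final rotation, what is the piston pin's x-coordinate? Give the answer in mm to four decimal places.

set_geometry: r = 38 mm, L = 104 mm, e = 18 mm; θ ← 0°
rotate_crank_by(+29°): θ ← 0° +29° = 29°
rotate_crank_by(-41°): θ ← 29° -41° = -12°
rotate_crank_by(+62°): θ ← -12° +62° = 50°
rotate_crank_by(-84°): θ ← 50° -84° = -34°
rotate_crank_by(-75°): θ ← -34° -75° = -109°
rotate_crank_by(+36°): θ ← -109° +36° = -73°
rotate_crank_by(+43°): θ ← -73° +43° = -30°
crank pin P = (r cos θ, r sin θ) = (32.908965, -19.000000)
h = r sin θ − e = -19.000000 − 18 = -37.000000
x = r cos θ + √(L² − h²) = 32.908965 + √(10816.0 − 1369.0000) = 32.908965 + 97.195679 = 130.104644

130.1046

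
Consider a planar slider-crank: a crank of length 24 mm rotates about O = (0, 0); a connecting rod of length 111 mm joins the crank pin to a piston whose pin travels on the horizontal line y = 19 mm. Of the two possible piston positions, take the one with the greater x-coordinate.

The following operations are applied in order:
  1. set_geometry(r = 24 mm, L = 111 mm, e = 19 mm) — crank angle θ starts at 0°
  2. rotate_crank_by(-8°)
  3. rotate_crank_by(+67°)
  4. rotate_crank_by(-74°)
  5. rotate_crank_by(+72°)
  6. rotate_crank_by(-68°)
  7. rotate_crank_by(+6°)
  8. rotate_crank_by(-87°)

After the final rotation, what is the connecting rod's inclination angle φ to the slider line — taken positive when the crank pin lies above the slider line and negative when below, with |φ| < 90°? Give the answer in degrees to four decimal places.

-22.7838

set_geometry: r = 24 mm, L = 111 mm, e = 19 mm; θ ← 0°
rotate_crank_by(-8°): θ ← 0° -8° = -8°
rotate_crank_by(+67°): θ ← -8° +67° = 59°
rotate_crank_by(-74°): θ ← 59° -74° = -15°
rotate_crank_by(+72°): θ ← -15° +72° = 57°
rotate_crank_by(-68°): θ ← 57° -68° = -11°
rotate_crank_by(+6°): θ ← -11° +6° = -5°
rotate_crank_by(-87°): θ ← -5° -87° = -92°
crank pin P = (r cos θ, r sin θ) = (-0.837588, -23.985380)
h = r sin θ − e = -23.985380 − 19 = -42.985380
sin φ = h / L = -42.985380 / 111 = -0.38725567
φ = arcsin(-0.38725567) = -22.783847°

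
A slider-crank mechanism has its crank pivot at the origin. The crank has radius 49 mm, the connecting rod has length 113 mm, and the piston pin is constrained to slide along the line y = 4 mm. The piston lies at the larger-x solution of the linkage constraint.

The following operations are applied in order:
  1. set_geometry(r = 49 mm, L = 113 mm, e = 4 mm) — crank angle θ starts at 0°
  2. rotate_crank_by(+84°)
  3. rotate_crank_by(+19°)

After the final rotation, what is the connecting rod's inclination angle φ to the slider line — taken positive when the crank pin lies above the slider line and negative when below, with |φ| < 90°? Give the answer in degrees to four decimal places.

set_geometry: r = 49 mm, L = 113 mm, e = 4 mm; θ ← 0°
rotate_crank_by(+84°): θ ← 0° +84° = 84°
rotate_crank_by(+19°): θ ← 84° +19° = 103°
crank pin P = (r cos θ, r sin θ) = (-11.022602, 47.744133)
h = r sin θ − e = 47.744133 − 4 = 43.744133
sin φ = h / L = 43.744133 / 113 = 0.38711622
φ = arcsin(0.38711622) = 22.775181°

22.7752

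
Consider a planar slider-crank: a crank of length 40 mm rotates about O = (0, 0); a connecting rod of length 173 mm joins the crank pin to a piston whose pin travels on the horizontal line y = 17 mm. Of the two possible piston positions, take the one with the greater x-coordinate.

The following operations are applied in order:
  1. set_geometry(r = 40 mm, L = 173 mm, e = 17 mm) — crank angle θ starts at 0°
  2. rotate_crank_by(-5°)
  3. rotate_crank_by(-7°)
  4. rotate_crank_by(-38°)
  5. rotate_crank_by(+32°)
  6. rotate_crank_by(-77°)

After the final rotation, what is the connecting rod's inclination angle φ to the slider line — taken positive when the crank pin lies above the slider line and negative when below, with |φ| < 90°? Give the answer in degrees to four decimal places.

-19.1838

set_geometry: r = 40 mm, L = 173 mm, e = 17 mm; θ ← 0°
rotate_crank_by(-5°): θ ← 0° -5° = -5°
rotate_crank_by(-7°): θ ← -5° -7° = -12°
rotate_crank_by(-38°): θ ← -12° -38° = -50°
rotate_crank_by(+32°): θ ← -50° +32° = -18°
rotate_crank_by(-77°): θ ← -18° -77° = -95°
crank pin P = (r cos θ, r sin θ) = (-3.486230, -39.847788)
h = r sin θ − e = -39.847788 − 17 = -56.847788
sin φ = h / L = -56.847788 / 173 = -0.32859993
φ = arcsin(-0.32859993) = -19.183819°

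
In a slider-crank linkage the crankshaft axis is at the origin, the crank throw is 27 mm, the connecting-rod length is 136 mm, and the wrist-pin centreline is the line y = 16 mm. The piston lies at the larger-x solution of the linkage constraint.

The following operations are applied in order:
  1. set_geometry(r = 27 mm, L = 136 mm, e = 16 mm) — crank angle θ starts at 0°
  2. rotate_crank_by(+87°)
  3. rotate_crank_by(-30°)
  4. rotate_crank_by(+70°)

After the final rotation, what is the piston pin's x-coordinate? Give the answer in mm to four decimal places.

set_geometry: r = 27 mm, L = 136 mm, e = 16 mm; θ ← 0°
rotate_crank_by(+87°): θ ← 0° +87° = 87°
rotate_crank_by(-30°): θ ← 87° -30° = 57°
rotate_crank_by(+70°): θ ← 57° +70° = 127°
crank pin P = (r cos θ, r sin θ) = (-16.249006, 21.563159)
h = r sin θ − e = 21.563159 − 16 = 5.563159
x = r cos θ + √(L² − h²) = -16.249006 + √(18496.0 − 30.9487) = -16.249006 + 135.886170 = 119.637165

119.6372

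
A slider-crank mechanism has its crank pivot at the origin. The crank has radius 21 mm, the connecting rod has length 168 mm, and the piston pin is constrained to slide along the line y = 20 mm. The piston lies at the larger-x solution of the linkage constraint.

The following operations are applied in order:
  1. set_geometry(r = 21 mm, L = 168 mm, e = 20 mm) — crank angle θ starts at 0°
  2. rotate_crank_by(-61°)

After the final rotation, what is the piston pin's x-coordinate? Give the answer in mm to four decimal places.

set_geometry: r = 21 mm, L = 168 mm, e = 20 mm; θ ← 0°
rotate_crank_by(-61°): θ ← 0° -61° = -61°
crank pin P = (r cos θ, r sin θ) = (10.181002, -18.367014)
h = r sin θ − e = -18.367014 − 20 = -38.367014
x = r cos θ + √(L² − h²) = 10.181002 + √(28224.0 − 1472.0278) = 10.181002 + 163.560302 = 173.741304

173.7413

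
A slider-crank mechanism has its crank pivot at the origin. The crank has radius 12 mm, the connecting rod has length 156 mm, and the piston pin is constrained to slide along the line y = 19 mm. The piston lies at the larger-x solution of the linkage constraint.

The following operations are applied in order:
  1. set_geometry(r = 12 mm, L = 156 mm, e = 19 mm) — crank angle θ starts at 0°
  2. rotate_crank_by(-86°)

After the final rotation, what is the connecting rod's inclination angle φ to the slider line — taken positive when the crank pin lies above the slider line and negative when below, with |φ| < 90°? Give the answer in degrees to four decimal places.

-11.4510

set_geometry: r = 12 mm, L = 156 mm, e = 19 mm; θ ← 0°
rotate_crank_by(-86°): θ ← 0° -86° = -86°
crank pin P = (r cos θ, r sin θ) = (0.837078, -11.970769)
h = r sin θ − e = -11.970769 − 19 = -30.970769
sin φ = h / L = -30.970769 / 156 = -0.19853057
φ = arcsin(-0.19853057) = -11.451044°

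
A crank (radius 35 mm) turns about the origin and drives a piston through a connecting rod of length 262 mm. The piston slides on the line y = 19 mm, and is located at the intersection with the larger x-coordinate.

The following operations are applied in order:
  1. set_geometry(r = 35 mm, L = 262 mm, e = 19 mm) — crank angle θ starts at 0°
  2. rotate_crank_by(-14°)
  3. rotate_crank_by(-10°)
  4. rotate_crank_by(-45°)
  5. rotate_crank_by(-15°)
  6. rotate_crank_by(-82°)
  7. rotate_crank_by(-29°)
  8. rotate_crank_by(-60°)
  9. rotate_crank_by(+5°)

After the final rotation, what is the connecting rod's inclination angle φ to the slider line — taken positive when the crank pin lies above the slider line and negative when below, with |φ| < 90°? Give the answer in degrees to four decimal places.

set_geometry: r = 35 mm, L = 262 mm, e = 19 mm; θ ← 0°
rotate_crank_by(-14°): θ ← 0° -14° = -14°
rotate_crank_by(-10°): θ ← -14° -10° = -24°
rotate_crank_by(-45°): θ ← -24° -45° = -69°
rotate_crank_by(-15°): θ ← -69° -15° = -84°
rotate_crank_by(-82°): θ ← -84° -82° = -166°
rotate_crank_by(-29°): θ ← -166° -29° = -195°
rotate_crank_by(-60°): θ ← -195° -60° = -255°
rotate_crank_by(+5°): θ ← -255° +5° = -250°
crank pin P = (r cos θ, r sin θ) = (-11.970705, 32.889242)
h = r sin θ − e = 32.889242 − 19 = 13.889242
sin φ = h / L = 13.889242 / 262 = 0.05301237
φ = arcsin(0.05301237) = 3.038810°

3.0388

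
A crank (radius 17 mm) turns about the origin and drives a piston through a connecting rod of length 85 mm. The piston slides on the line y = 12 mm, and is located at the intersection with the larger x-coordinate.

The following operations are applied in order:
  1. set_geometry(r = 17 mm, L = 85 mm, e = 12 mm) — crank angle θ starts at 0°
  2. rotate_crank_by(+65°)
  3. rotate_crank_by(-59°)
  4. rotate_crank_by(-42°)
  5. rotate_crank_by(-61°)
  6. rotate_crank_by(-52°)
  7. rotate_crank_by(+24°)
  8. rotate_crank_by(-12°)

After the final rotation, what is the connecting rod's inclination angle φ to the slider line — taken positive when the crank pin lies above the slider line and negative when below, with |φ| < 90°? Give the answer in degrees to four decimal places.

-16.1156

set_geometry: r = 17 mm, L = 85 mm, e = 12 mm; θ ← 0°
rotate_crank_by(+65°): θ ← 0° +65° = 65°
rotate_crank_by(-59°): θ ← 65° -59° = 6°
rotate_crank_by(-42°): θ ← 6° -42° = -36°
rotate_crank_by(-61°): θ ← -36° -61° = -97°
rotate_crank_by(-52°): θ ← -97° -52° = -149°
rotate_crank_by(+24°): θ ← -149° +24° = -125°
rotate_crank_by(-12°): θ ← -125° -12° = -137°
crank pin P = (r cos θ, r sin θ) = (-12.433013, -11.593972)
h = r sin θ − e = -11.593972 − 12 = -23.593972
sin φ = h / L = -23.593972 / 85 = -0.27757614
φ = arcsin(-0.27757614) = -16.115594°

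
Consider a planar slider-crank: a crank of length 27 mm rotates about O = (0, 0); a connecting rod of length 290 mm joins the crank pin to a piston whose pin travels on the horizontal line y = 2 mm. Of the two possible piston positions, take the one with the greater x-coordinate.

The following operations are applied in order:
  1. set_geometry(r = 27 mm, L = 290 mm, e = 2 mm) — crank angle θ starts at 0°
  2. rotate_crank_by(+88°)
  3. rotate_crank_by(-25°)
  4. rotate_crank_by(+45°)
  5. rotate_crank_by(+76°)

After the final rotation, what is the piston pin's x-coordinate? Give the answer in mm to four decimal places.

set_geometry: r = 27 mm, L = 290 mm, e = 2 mm; θ ← 0°
rotate_crank_by(+88°): θ ← 0° +88° = 88°
rotate_crank_by(-25°): θ ← 88° -25° = 63°
rotate_crank_by(+45°): θ ← 63° +45° = 108°
rotate_crank_by(+76°): θ ← 108° +76° = 184°
crank pin P = (r cos θ, r sin θ) = (-26.934229, -1.883425)
h = r sin θ − e = -1.883425 − 2 = -3.883425
x = r cos θ + √(L² − h²) = -26.934229 + √(84100.0 − 15.0810) = -26.934229 + 289.973997 = 263.039768

263.0398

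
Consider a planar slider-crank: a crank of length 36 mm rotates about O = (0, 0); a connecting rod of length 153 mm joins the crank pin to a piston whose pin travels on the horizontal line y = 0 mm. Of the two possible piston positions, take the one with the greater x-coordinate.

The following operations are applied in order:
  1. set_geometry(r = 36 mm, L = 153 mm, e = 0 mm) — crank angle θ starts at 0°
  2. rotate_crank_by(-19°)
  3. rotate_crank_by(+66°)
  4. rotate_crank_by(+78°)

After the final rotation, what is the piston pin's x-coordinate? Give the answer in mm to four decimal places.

129.4824

set_geometry: r = 36 mm, L = 153 mm, e = 0 mm; θ ← 0°
rotate_crank_by(-19°): θ ← 0° -19° = -19°
rotate_crank_by(+66°): θ ← -19° +66° = 47°
rotate_crank_by(+78°): θ ← 47° +78° = 125°
crank pin P = (r cos θ, r sin θ) = (-20.648752, 29.489474)
h = r sin θ − e = 29.489474 − 0 = 29.489474
x = r cos θ + √(L² − h²) = -20.648752 + √(23409.0 − 869.6291) = -20.648752 + 150.131179 = 129.482427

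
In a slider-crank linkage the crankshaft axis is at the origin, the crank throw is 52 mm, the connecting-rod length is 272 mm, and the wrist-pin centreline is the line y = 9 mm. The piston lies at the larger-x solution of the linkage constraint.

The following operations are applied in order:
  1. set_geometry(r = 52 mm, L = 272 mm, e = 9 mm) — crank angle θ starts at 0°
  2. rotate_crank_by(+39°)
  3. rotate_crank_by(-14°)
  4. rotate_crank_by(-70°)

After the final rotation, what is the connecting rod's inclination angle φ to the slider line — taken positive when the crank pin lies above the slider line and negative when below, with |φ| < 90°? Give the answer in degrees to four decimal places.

-9.6873

set_geometry: r = 52 mm, L = 272 mm, e = 9 mm; θ ← 0°
rotate_crank_by(+39°): θ ← 0° +39° = 39°
rotate_crank_by(-14°): θ ← 39° -14° = 25°
rotate_crank_by(-70°): θ ← 25° -70° = -45°
crank pin P = (r cos θ, r sin θ) = (36.769553, -36.769553)
h = r sin θ − e = -36.769553 − 9 = -45.769553
sin φ = h / L = -45.769553 / 272 = -0.16827041
φ = arcsin(-0.16827041) = -9.687272°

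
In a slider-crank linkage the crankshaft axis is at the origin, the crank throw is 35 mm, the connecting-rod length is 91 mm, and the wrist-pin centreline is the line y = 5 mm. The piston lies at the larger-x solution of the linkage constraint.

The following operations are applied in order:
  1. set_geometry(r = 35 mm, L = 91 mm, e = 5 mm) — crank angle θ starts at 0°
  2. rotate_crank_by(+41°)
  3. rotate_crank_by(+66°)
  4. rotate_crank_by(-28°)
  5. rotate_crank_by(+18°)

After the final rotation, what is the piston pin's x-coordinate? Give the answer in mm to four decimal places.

81.7380

set_geometry: r = 35 mm, L = 91 mm, e = 5 mm; θ ← 0°
rotate_crank_by(+41°): θ ← 0° +41° = 41°
rotate_crank_by(+66°): θ ← 41° +66° = 107°
rotate_crank_by(-28°): θ ← 107° -28° = 79°
rotate_crank_by(+18°): θ ← 79° +18° = 97°
crank pin P = (r cos θ, r sin θ) = (-4.265427, 34.739115)
h = r sin θ − e = 34.739115 − 5 = 29.739115
x = r cos θ + √(L² − h²) = -4.265427 + √(8281.0 − 884.4150) = -4.265427 + 86.003401 = 81.737974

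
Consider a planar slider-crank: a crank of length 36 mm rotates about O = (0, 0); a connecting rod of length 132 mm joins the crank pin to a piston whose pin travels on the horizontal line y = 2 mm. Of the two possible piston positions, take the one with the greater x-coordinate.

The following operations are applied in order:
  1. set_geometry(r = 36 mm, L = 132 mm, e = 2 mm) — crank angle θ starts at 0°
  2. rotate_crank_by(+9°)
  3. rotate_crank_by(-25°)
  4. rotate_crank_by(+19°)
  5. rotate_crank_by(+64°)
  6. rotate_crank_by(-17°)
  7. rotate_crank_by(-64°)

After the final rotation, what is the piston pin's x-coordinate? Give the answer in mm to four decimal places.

set_geometry: r = 36 mm, L = 132 mm, e = 2 mm; θ ← 0°
rotate_crank_by(+9°): θ ← 0° +9° = 9°
rotate_crank_by(-25°): θ ← 9° -25° = -16°
rotate_crank_by(+19°): θ ← -16° +19° = 3°
rotate_crank_by(+64°): θ ← 3° +64° = 67°
rotate_crank_by(-17°): θ ← 67° -17° = 50°
rotate_crank_by(-64°): θ ← 50° -64° = -14°
crank pin P = (r cos θ, r sin θ) = (34.930646, -8.709188)
h = r sin θ − e = -8.709188 − 2 = -10.709188
x = r cos θ + √(L² − h²) = 34.930646 + √(17424.0 − 114.6867) = 34.930646 + 131.564863 = 166.495510

166.4955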